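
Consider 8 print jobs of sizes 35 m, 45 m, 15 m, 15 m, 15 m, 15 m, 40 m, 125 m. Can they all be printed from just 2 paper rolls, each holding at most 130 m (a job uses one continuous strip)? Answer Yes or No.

No

Total = 305 m; ⌈305/130⌉ = 3.
At least 3 paper rolls are required, but only 2 are allowed.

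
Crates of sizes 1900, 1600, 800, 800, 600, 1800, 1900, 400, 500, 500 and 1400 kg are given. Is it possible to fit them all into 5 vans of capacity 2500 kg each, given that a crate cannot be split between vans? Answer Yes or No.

Total = 12200 kg; ⌈12200/2500⌉ = 5.
The bound of 5 does not rule out 5, but exhaustive search shows no assignment into 5 vans of capacity 2500 kg exists — the minimum is 6.

No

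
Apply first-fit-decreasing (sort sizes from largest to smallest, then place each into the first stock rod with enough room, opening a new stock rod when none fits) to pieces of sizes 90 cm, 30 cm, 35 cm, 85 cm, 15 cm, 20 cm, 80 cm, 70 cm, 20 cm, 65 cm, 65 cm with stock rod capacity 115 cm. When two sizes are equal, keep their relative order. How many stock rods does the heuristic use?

6

Sorted descending: 90, 85, 80, 70, 65, 65, 35, 30, 20, 20, 15.
  90 → stock rod 1 (new)  [load 90/115]
  85 → stock rod 2 (new)  [load 85/115]
  80 → stock rod 3 (new)  [load 80/115]
  70 → stock rod 4 (new)  [load 70/115]
  65 → stock rod 5 (new)  [load 65/115]
  65 → stock rod 6 (new)  [load 65/115]
  35 → stock rod 3  [load 115/115]
  30 → stock rod 2  [load 115/115]
  20 → stock rod 1  [load 110/115]
  20 → stock rod 4  [load 90/115]
  15 → stock rod 4  [load 105/115]
6 stock rods opened.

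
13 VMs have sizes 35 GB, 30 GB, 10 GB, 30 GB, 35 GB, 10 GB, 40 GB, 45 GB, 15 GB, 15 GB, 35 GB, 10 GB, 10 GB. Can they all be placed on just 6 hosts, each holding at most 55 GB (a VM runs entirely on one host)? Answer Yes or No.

Total = 320 GB; ⌈320/55⌉ = 6.
7 VMs each exceed half the capacity and cannot share a host, forcing at least 7 hosts.
At least 7 hosts are required, but only 6 are allowed.

No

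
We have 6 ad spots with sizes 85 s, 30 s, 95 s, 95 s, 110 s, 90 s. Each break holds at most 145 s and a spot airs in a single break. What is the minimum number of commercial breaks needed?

Total = 110 + 95 + 95 + 90 + 85 + 30 = 505 s.
Lower bound: ⌈505/145⌉ = 4 commercial breaks.
Also, 5 ad spots each exceed 145/2 s, and no two of those can share a break, so at least 5 commercial breaks are needed.
A packing using 5 commercial breaks:
  break 1: 110 + 30 = 140
  break 2: 95 = 95
  break 3: 95 = 95
  break 4: 90 = 90
  break 5: 85 = 85
This matches the lower bound, so 5 is optimal.

5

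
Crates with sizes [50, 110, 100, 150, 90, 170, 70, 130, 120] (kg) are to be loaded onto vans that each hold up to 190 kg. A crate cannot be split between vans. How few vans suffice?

6

Total = 170 + 150 + 130 + 120 + 110 + 100 + 90 + 70 + 50 = 990 kg.
Lower bound: ⌈990/190⌉ = 6 vans.
A packing using 6 vans:
  van 1: 170 = 170
  van 2: 150 = 150
  van 3: 130 + 50 = 180
  van 4: 120 + 70 = 190
  van 5: 110 = 110
  van 6: 100 + 90 = 190
This matches the lower bound, so 6 is optimal.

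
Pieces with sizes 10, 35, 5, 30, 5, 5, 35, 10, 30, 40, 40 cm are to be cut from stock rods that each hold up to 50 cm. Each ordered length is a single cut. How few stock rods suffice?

6

Total = 40 + 40 + 35 + 35 + 30 + 30 + 10 + 10 + 5 + 5 + 5 = 245 cm.
Lower bound: ⌈245/50⌉ = 5 stock rods.
Also, 6 pieces each exceed 25 cm, and no two of those can share a stock rod, so at least 6 stock rods are needed.
A packing using 6 stock rods:
  stock rod 1: 40 + 10 = 50
  stock rod 2: 40 + 10 = 50
  stock rod 3: 35 + 5 + 5 + 5 = 50
  stock rod 4: 35 = 35
  stock rod 5: 30 = 30
  stock rod 6: 30 = 30
This matches the lower bound, so 6 is optimal.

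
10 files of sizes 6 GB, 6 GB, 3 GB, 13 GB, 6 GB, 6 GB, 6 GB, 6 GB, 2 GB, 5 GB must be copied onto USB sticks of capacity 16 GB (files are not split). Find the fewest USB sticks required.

Total = 13 + 6 + 6 + 6 + 6 + 6 + 6 + 5 + 3 + 2 = 59 GB.
Lower bound: ⌈59/16⌉ = 4 USB sticks.
A packing using 5 USB sticks:
  USB stick 1: 13 + 3 = 16
  USB stick 2: 6 + 6 + 2 = 14
  USB stick 3: 6 + 6 = 12
  USB stick 4: 6 + 6 = 12
  USB stick 5: 5 = 5
No arrangement into 4 USB sticks stays within capacity, so 5 is optimal.

5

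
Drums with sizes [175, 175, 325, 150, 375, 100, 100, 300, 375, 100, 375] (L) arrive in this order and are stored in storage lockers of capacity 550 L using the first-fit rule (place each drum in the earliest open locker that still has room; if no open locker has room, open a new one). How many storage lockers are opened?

6

  175 → locker 1 (new)  [load 175/550]
  175 → locker 1  [load 350/550]
  325 → locker 2 (new)  [load 325/550]
  150 → locker 1  [load 500/550]
  375 → locker 3 (new)  [load 375/550]
  100 → locker 2  [load 425/550]
  100 → locker 2  [load 525/550]
  300 → locker 4 (new)  [load 300/550]
  375 → locker 5 (new)  [load 375/550]
  100 → locker 3  [load 475/550]
  375 → locker 6 (new)  [load 375/550]
6 storage lockers opened.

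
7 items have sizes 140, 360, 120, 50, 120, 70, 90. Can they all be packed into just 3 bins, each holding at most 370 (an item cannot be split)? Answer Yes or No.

Yes

A valid assignment using 3 bins:
  bin 1: 360 = 360
  bin 2: 140 + 120 + 90 = 350
  bin 3: 120 + 70 + 50 = 240
Every load is within 370, so 3 bins suffice.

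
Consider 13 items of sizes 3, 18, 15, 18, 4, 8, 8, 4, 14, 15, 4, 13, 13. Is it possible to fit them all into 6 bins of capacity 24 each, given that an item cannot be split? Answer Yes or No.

No

Total = 137; ⌈137/24⌉ = 6.
7 items each exceed half the capacity and cannot share a bin, forcing at least 7 bins.
At least 7 bins are required, but only 6 are allowed.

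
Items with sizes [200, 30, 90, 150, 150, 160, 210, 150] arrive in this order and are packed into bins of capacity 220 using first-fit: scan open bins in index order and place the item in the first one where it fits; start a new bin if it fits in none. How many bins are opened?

7

  200 → bin 1 (new)  [load 200/220]
  30 → bin 2 (new)  [load 30/220]
  90 → bin 2  [load 120/220]
  150 → bin 3 (new)  [load 150/220]
  150 → bin 4 (new)  [load 150/220]
  160 → bin 5 (new)  [load 160/220]
  210 → bin 6 (new)  [load 210/220]
  150 → bin 7 (new)  [load 150/220]
7 bins opened.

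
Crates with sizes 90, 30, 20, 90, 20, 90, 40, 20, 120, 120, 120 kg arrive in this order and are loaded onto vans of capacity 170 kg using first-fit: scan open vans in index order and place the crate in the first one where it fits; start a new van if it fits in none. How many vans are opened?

  90 → van 1 (new)  [load 90/170]
  30 → van 1  [load 120/170]
  20 → van 1  [load 140/170]
  90 → van 2 (new)  [load 90/170]
  20 → van 1  [load 160/170]
  90 → van 3 (new)  [load 90/170]
  40 → van 2  [load 130/170]
  20 → van 2  [load 150/170]
  120 → van 4 (new)  [load 120/170]
  120 → van 5 (new)  [load 120/170]
  120 → van 6 (new)  [load 120/170]
6 vans opened.

6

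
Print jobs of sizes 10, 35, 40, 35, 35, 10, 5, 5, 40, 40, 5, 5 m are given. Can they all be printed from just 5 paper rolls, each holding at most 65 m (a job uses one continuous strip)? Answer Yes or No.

Total = 265 m; ⌈265/65⌉ = 5.
6 print jobs each exceed half the capacity and cannot share a roll, forcing at least 6 paper rolls.
At least 6 paper rolls are required, but only 5 are allowed.

No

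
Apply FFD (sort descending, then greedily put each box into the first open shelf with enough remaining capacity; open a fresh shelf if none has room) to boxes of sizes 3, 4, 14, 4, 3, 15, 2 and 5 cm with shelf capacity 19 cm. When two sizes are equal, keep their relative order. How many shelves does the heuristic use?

Sorted descending: 15, 14, 5, 4, 4, 3, 3, 2.
  15 → shelf 1 (new)  [load 15/19]
  14 → shelf 2 (new)  [load 14/19]
  5 → shelf 2  [load 19/19]
  4 → shelf 1  [load 19/19]
  4 → shelf 3 (new)  [load 4/19]
  3 → shelf 3  [load 7/19]
  3 → shelf 3  [load 10/19]
  2 → shelf 3  [load 12/19]
3 shelves opened.

3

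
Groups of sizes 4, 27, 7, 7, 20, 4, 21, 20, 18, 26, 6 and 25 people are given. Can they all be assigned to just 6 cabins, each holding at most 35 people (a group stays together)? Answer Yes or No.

Total = 185 people; ⌈185/35⌉ = 6.
7 groups each exceed half the capacity and cannot share a cabin, forcing at least 7 cabins.
At least 7 cabins are required, but only 6 are allowed.

No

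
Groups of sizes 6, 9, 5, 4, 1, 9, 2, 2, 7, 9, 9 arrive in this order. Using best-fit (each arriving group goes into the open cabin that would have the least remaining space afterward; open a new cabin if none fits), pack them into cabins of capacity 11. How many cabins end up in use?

  6 → cabin 1 (new)  [load 6/11]
  9 → cabin 2 (new)  [load 9/11]
  5 → cabin 1  [load 11/11]
  4 → cabin 3 (new)  [load 4/11]
  1 → cabin 2  [load 10/11]
  9 → cabin 4 (new)  [load 9/11]
  2 → cabin 4  [load 11/11]
  2 → cabin 3  [load 6/11]
  7 → cabin 5 (new)  [load 7/11]
  9 → cabin 6 (new)  [load 9/11]
  9 → cabin 7 (new)  [load 9/11]
7 cabins opened.

7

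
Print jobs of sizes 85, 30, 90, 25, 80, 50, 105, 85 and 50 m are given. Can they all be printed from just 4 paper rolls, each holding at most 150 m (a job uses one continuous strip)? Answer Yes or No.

No

Total = 600 m; ⌈600/150⌉ = 4.
5 print jobs each exceed half the capacity and cannot share a roll, forcing at least 5 paper rolls.
At least 5 paper rolls are required, but only 4 are allowed.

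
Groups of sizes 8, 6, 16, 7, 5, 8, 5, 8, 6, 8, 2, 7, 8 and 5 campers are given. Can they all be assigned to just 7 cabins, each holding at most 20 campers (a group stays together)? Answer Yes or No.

A valid assignment using 6 cabins:
  cabin 1: 16 + 2 = 18
  cabin 2: 8 + 8 = 16
  cabin 3: 8 + 8 = 16
  cabin 4: 8 + 7 + 5 = 20
  cabin 5: 7 + 6 + 6 = 19
  cabin 6: 5 + 5 = 10
That uses only 6 ≤ 7, so 7 cabins are enough.

Yes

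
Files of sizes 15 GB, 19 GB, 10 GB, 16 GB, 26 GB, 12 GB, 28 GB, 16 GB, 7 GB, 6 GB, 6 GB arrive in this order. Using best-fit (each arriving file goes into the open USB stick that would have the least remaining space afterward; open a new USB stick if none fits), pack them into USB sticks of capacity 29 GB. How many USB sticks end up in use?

6

  15 → USB stick 1 (new)  [load 15/29]
  19 → USB stick 2 (new)  [load 19/29]
  10 → USB stick 2  [load 29/29]
  16 → USB stick 3 (new)  [load 16/29]
  26 → USB stick 4 (new)  [load 26/29]
  12 → USB stick 3  [load 28/29]
  28 → USB stick 5 (new)  [load 28/29]
  16 → USB stick 6 (new)  [load 16/29]
  7 → USB stick 6  [load 23/29]
  6 → USB stick 6  [load 29/29]
  6 → USB stick 1  [load 21/29]
6 USB sticks opened.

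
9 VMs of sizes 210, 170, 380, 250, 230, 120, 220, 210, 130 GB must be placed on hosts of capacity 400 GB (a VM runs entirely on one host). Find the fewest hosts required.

6

Total = 380 + 250 + 230 + 220 + 210 + 210 + 170 + 130 + 120 = 1920 GB.
Lower bound: ⌈1920/400⌉ = 5 hosts.
Also, 6 VMs each exceed 200 GB, and no two of those can share a host, so at least 6 hosts are needed.
A packing using 6 hosts:
  host 1: 380 = 380
  host 2: 250 + 130 = 380
  host 3: 230 + 170 = 400
  host 4: 220 + 120 = 340
  host 5: 210 = 210
  host 6: 210 = 210
This matches the lower bound, so 6 is optimal.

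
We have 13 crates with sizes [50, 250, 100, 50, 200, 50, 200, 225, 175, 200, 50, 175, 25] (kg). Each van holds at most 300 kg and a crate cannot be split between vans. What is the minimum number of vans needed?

7

Total = 250 + 225 + 200 + 200 + 200 + 175 + 175 + 100 + 50 + 50 + 50 + 50 + 25 = 1750 kg.
Lower bound: ⌈1750/300⌉ = 6 vans.
Also, 7 crates each exceed 150 kg, and no two of those can share a van, so at least 7 vans are needed.
A packing using 7 vans:
  van 1: 250 + 50 = 300
  van 2: 225 + 50 + 25 = 300
  van 3: 200 + 100 = 300
  van 4: 200 + 50 + 50 = 300
  van 5: 200 = 200
  van 6: 175 = 175
  van 7: 175 = 175
This matches the lower bound, so 7 is optimal.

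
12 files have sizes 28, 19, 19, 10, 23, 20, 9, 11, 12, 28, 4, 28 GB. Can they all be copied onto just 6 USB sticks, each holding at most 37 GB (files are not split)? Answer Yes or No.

Total = 211 GB; ⌈211/37⌉ = 6.
7 files each exceed half the capacity and cannot share a USB stick, forcing at least 7 USB sticks.
At least 7 USB sticks are required, but only 6 are allowed.

No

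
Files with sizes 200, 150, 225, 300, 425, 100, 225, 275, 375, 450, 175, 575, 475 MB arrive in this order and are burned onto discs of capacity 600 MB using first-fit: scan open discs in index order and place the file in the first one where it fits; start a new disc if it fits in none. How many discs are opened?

8

  200 → disc 1 (new)  [load 200/600]
  150 → disc 1  [load 350/600]
  225 → disc 1  [load 575/600]
  300 → disc 2 (new)  [load 300/600]
  425 → disc 3 (new)  [load 425/600]
  100 → disc 2  [load 400/600]
  225 → disc 4 (new)  [load 225/600]
  275 → disc 4  [load 500/600]
  375 → disc 5 (new)  [load 375/600]
  450 → disc 6 (new)  [load 450/600]
  175 → disc 2  [load 575/600]
  575 → disc 7 (new)  [load 575/600]
  475 → disc 8 (new)  [load 475/600]
8 discs opened.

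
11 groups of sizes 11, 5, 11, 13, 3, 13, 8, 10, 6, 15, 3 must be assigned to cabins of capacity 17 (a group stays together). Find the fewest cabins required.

Total = 15 + 13 + 13 + 11 + 11 + 10 + 8 + 6 + 5 + 3 + 3 = 98.
Lower bound: ⌈98/17⌉ = 6 cabins.
A packing using 7 cabins:
  cabin 1: 15 = 15
  cabin 2: 13 + 3 = 16
  cabin 3: 13 + 3 = 16
  cabin 4: 11 + 6 = 17
  cabin 5: 11 + 5 = 16
  cabin 6: 10 = 10
  cabin 7: 8 = 8
No arrangement into 6 cabins stays within capacity, so 7 is optimal.

7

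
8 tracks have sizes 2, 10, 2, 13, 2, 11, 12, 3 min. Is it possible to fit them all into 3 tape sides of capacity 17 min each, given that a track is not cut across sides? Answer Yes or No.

Total = 55 min; ⌈55/17⌉ = 4.
At least 4 tape sides are required, but only 3 are allowed.

No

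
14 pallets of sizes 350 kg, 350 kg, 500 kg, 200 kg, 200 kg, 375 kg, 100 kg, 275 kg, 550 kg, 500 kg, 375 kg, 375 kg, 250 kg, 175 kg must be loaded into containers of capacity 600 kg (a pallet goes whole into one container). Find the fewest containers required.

Total = 550 + 500 + 500 + 375 + 375 + 375 + 350 + 350 + 275 + 250 + 200 + 200 + 175 + 100 = 4575 kg.
Lower bound: ⌈4575/600⌉ = 8 containers.
A packing using 9 containers:
  container 1: 550 = 550
  container 2: 500 + 100 = 600
  container 3: 500 = 500
  container 4: 375 + 200 = 575
  container 5: 375 + 200 = 575
  container 6: 375 + 175 = 550
  container 7: 350 + 250 = 600
  container 8: 350 = 350
  container 9: 275 = 275
No arrangement into 8 containers stays within capacity, so 9 is optimal.

9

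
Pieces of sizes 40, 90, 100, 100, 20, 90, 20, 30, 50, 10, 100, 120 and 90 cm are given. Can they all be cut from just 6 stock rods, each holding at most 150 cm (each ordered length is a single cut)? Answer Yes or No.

Total = 860 cm; ⌈860/150⌉ = 6.
7 pieces each exceed half the capacity and cannot share a stock rod, forcing at least 7 stock rods.
At least 7 stock rods are required, but only 6 are allowed.

No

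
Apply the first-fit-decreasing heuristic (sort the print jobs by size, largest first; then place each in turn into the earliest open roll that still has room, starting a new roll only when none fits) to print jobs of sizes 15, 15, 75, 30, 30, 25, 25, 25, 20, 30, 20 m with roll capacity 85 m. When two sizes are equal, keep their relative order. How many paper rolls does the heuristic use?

4

Sorted descending: 75, 30, 30, 30, 25, 25, 25, 20, 20, 15, 15.
  75 → roll 1 (new)  [load 75/85]
  30 → roll 2 (new)  [load 30/85]
  30 → roll 2  [load 60/85]
  30 → roll 3 (new)  [load 30/85]
  25 → roll 2  [load 85/85]
  25 → roll 3  [load 55/85]
  25 → roll 3  [load 80/85]
  20 → roll 4 (new)  [load 20/85]
  20 → roll 4  [load 40/85]
  15 → roll 4  [load 55/85]
  15 → roll 4  [load 70/85]
4 paper rolls opened.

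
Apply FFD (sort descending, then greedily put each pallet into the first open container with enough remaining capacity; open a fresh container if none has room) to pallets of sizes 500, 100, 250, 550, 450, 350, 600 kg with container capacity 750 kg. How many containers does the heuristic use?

5

Sorted descending: 600, 550, 500, 450, 350, 250, 100.
  600 → container 1 (new)  [load 600/750]
  550 → container 2 (new)  [load 550/750]
  500 → container 3 (new)  [load 500/750]
  450 → container 4 (new)  [load 450/750]
  350 → container 5 (new)  [load 350/750]
  250 → container 3  [load 750/750]
  100 → container 1  [load 700/750]
5 containers opened.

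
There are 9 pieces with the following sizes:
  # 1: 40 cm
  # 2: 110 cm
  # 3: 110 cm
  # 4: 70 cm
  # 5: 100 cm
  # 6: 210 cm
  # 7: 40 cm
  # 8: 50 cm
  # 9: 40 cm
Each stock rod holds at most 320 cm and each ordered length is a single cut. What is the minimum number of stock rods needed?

Total = 210 + 110 + 110 + 100 + 70 + 50 + 40 + 40 + 40 = 770 cm.
Lower bound: ⌈770/320⌉ = 3 stock rods.
A packing using 3 stock rods:
  stock rod 1: 210 + 110 = 320
  stock rod 2: 110 + 100 + 70 + 40 = 320
  stock rod 3: 50 + 40 + 40 = 130
This matches the lower bound, so 3 is optimal.

3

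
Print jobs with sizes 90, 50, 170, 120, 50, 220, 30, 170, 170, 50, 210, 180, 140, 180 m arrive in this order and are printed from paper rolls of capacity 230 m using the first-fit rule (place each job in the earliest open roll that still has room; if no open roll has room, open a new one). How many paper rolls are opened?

  90 → roll 1 (new)  [load 90/230]
  50 → roll 1  [load 140/230]
  170 → roll 2 (new)  [load 170/230]
  120 → roll 3 (new)  [load 120/230]
  50 → roll 1  [load 190/230]
  220 → roll 4 (new)  [load 220/230]
  30 → roll 1  [load 220/230]
  170 → roll 5 (new)  [load 170/230]
  170 → roll 6 (new)  [load 170/230]
  50 → roll 2  [load 220/230]
  210 → roll 7 (new)  [load 210/230]
  180 → roll 8 (new)  [load 180/230]
  140 → roll 9 (new)  [load 140/230]
  180 → roll 10 (new)  [load 180/230]
10 paper rolls opened.

10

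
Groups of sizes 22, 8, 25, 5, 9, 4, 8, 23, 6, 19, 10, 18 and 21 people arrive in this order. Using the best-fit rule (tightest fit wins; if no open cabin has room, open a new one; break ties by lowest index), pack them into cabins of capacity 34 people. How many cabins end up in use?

  22 → cabin 1 (new)  [load 22/34]
  8 → cabin 1  [load 30/34]
  25 → cabin 2 (new)  [load 25/34]
  5 → cabin 2  [load 30/34]
  9 → cabin 3 (new)  [load 9/34]
  4 → cabin 1  [load 34/34]
  8 → cabin 3  [load 17/34]
  23 → cabin 4 (new)  [load 23/34]
  6 → cabin 4  [load 29/34]
  19 → cabin 5 (new)  [load 19/34]
  10 → cabin 5  [load 29/34]
  18 → cabin 6 (new)  [load 18/34]
  21 → cabin 7 (new)  [load 21/34]
7 cabins opened.

7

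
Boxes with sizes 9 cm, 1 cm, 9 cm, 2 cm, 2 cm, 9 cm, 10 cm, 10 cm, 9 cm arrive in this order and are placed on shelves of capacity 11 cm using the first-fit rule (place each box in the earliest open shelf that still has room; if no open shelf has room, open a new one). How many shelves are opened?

6

  9 → shelf 1 (new)  [load 9/11]
  1 → shelf 1  [load 10/11]
  9 → shelf 2 (new)  [load 9/11]
  2 → shelf 2  [load 11/11]
  2 → shelf 3 (new)  [load 2/11]
  9 → shelf 3  [load 11/11]
  10 → shelf 4 (new)  [load 10/11]
  10 → shelf 5 (new)  [load 10/11]
  9 → shelf 6 (new)  [load 9/11]
6 shelves opened.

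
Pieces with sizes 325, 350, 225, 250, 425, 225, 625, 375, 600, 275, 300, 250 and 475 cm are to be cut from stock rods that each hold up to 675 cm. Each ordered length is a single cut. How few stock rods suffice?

8

Total = 625 + 600 + 475 + 425 + 375 + 350 + 325 + 300 + 275 + 250 + 250 + 225 + 225 = 4700 cm.
Lower bound: ⌈4700/675⌉ = 7 stock rods.
A packing using 8 stock rods:
  stock rod 1: 625 = 625
  stock rod 2: 600 = 600
  stock rod 3: 475 = 475
  stock rod 4: 425 + 250 = 675
  stock rod 5: 375 + 300 = 675
  stock rod 6: 350 + 325 = 675
  stock rod 7: 275 + 250 = 525
  stock rod 8: 225 + 225 = 450
No arrangement into 7 stock rods stays within capacity, so 8 is optimal.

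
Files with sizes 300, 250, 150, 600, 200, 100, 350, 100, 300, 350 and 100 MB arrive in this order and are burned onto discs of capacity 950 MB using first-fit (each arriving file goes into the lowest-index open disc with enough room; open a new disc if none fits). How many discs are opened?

4

  300 → disc 1 (new)  [load 300/950]
  250 → disc 1  [load 550/950]
  150 → disc 1  [load 700/950]
  600 → disc 2 (new)  [load 600/950]
  200 → disc 1  [load 900/950]
  100 → disc 2  [load 700/950]
  350 → disc 3 (new)  [load 350/950]
  100 → disc 2  [load 800/950]
  300 → disc 3  [load 650/950]
  350 → disc 4 (new)  [load 350/950]
  100 → disc 2  [load 900/950]
4 discs opened.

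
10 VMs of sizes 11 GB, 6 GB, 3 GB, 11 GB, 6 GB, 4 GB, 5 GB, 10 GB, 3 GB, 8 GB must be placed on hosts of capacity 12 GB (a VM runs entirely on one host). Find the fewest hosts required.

Total = 11 + 11 + 10 + 8 + 6 + 6 + 5 + 4 + 3 + 3 = 67 GB.
Lower bound: ⌈67/12⌉ = 6 hosts.
A packing using 6 hosts:
  host 1: 11 = 11
  host 2: 11 = 11
  host 3: 10 = 10
  host 4: 8 + 4 = 12
  host 5: 6 + 6 = 12
  host 6: 5 + 3 + 3 = 11
This matches the lower bound, so 6 is optimal.

6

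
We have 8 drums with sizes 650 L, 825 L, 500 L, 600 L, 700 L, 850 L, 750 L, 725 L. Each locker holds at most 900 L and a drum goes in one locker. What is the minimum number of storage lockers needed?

8

Total = 850 + 825 + 750 + 725 + 700 + 650 + 600 + 500 = 5600 L.
Lower bound: ⌈5600/900⌉ = 7 storage lockers.
Also, 8 drums each exceed 450 L, and no two of those can share a locker, so at least 8 storage lockers are needed.
A packing using 8 storage lockers:
  locker 1: 850 = 850
  locker 2: 825 = 825
  locker 3: 750 = 750
  locker 4: 725 = 725
  locker 5: 700 = 700
  locker 6: 650 = 650
  locker 7: 600 = 600
  locker 8: 500 = 500
This matches the lower bound, so 8 is optimal.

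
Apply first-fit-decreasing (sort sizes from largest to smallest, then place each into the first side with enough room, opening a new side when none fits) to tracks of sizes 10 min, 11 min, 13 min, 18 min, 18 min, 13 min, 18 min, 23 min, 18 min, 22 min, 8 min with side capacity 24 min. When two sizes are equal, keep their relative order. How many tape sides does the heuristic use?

9

Sorted descending: 23, 22, 18, 18, 18, 18, 13, 13, 11, 10, 8.
  23 → side 1 (new)  [load 23/24]
  22 → side 2 (new)  [load 22/24]
  18 → side 3 (new)  [load 18/24]
  18 → side 4 (new)  [load 18/24]
  18 → side 5 (new)  [load 18/24]
  18 → side 6 (new)  [load 18/24]
  13 → side 7 (new)  [load 13/24]
  13 → side 8 (new)  [load 13/24]
  11 → side 7  [load 24/24]
  10 → side 8  [load 23/24]
  8 → side 9 (new)  [load 8/24]
9 tape sides opened.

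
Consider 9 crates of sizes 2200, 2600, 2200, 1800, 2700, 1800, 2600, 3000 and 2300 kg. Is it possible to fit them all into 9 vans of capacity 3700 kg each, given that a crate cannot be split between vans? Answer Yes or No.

Yes

A valid assignment using 8 vans:
  van 1: 3000 = 3000
  van 2: 2700 = 2700
  van 3: 2600 = 2600
  van 4: 2600 = 2600
  van 5: 2300 = 2300
  van 6: 2200 = 2200
  van 7: 2200 = 2200
  van 8: 1800 + 1800 = 3600
That uses only 8 ≤ 9, so 9 vans are enough.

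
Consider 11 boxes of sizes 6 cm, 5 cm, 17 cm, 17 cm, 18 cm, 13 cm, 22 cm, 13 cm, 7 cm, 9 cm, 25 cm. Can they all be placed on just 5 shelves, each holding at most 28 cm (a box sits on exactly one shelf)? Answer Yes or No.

Total = 152 cm; ⌈152/28⌉ = 6.
At least 6 shelves are required, but only 5 are allowed.

No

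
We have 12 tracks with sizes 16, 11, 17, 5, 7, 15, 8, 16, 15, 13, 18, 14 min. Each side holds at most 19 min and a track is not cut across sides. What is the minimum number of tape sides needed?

10

Total = 18 + 17 + 16 + 16 + 15 + 15 + 14 + 13 + 11 + 8 + 7 + 5 = 155 min.
Lower bound: ⌈155/19⌉ = 9 tape sides.
A packing using 10 tape sides:
  side 1: 18 = 18
  side 2: 17 = 17
  side 3: 16 = 16
  side 4: 16 = 16
  side 5: 15 = 15
  side 6: 15 = 15
  side 7: 14 + 5 = 19
  side 8: 13 = 13
  side 9: 11 + 8 = 19
  side 10: 7 = 7
No arrangement into 9 tape sides stays within capacity, so 10 is optimal.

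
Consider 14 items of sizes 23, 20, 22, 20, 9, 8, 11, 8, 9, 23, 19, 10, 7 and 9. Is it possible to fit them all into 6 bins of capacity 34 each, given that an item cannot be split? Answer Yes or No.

No

Total = 198; ⌈198/34⌉ = 6.
The bound of 6 does not rule out 6, but exhaustive search shows no assignment into 6 bins of capacity 34 exists — the minimum is 7.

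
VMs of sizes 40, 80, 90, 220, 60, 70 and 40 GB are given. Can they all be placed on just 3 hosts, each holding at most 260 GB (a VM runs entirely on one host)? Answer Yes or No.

Yes

A valid assignment using 3 hosts:
  host 1: 220 + 40 = 260
  host 2: 90 + 80 + 70 = 240
  host 3: 60 + 40 = 100
Every load is within 260 GB, so 3 hosts suffice.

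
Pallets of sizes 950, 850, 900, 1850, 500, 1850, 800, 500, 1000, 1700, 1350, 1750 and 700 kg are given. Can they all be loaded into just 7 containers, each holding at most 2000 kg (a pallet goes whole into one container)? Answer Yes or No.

No

Total = 14700 kg; ⌈14700/2000⌉ = 8.
At least 8 containers are required, but only 7 are allowed.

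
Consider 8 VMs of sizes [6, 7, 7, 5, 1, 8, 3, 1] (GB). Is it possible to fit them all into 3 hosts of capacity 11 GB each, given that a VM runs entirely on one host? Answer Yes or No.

No

Total = 38 GB; ⌈38/11⌉ = 4.
At least 4 hosts are required, but only 3 are allowed.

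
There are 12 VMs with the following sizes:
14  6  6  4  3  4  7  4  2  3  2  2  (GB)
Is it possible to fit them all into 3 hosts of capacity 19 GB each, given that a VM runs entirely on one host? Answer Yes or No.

A valid assignment using 3 hosts:
  host 1: 14 + 3 + 2 = 19
  host 2: 7 + 6 + 6 = 19
  host 3: 4 + 4 + 4 + 3 + 2 + 2 = 19
Every load is within 19 GB, so 3 hosts suffice.

Yes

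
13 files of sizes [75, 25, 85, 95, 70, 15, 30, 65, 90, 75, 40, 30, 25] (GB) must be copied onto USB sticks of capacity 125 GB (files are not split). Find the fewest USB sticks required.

7

Total = 95 + 90 + 85 + 75 + 75 + 70 + 65 + 40 + 30 + 30 + 25 + 25 + 15 = 720 GB.
Lower bound: ⌈720/125⌉ = 6 USB sticks.
Also, 7 files each exceed 125/2 GB, and no two of those can share a USB stick, so at least 7 USB sticks are needed.
A packing using 7 USB sticks:
  USB stick 1: 95 + 30 = 125
  USB stick 2: 90 + 30 = 120
  USB stick 3: 85 + 40 = 125
  USB stick 4: 75 + 25 + 25 = 125
  USB stick 5: 75 + 15 = 90
  USB stick 6: 70 = 70
  USB stick 7: 65 = 65
This matches the lower bound, so 7 is optimal.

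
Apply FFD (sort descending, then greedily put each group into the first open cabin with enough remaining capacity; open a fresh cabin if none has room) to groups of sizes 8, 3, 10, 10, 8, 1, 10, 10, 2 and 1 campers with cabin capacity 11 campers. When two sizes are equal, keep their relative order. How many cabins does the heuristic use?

Sorted descending: 10, 10, 10, 10, 8, 8, 3, 2, 1, 1.
  10 → cabin 1 (new)  [load 10/11]
  10 → cabin 2 (new)  [load 10/11]
  10 → cabin 3 (new)  [load 10/11]
  10 → cabin 4 (new)  [load 10/11]
  8 → cabin 5 (new)  [load 8/11]
  8 → cabin 6 (new)  [load 8/11]
  3 → cabin 5  [load 11/11]
  2 → cabin 6  [load 10/11]
  1 → cabin 1  [load 11/11]
  1 → cabin 2  [load 11/11]
6 cabins opened.

6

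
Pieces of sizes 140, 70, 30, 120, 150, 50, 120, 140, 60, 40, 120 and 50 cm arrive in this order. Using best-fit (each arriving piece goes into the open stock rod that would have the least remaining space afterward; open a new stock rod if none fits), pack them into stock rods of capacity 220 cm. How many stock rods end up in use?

6

  140 → stock rod 1 (new)  [load 140/220]
  70 → stock rod 1  [load 210/220]
  30 → stock rod 2 (new)  [load 30/220]
  120 → stock rod 2  [load 150/220]
  150 → stock rod 3 (new)  [load 150/220]
  50 → stock rod 2  [load 200/220]
  120 → stock rod 4 (new)  [load 120/220]
  140 → stock rod 5 (new)  [load 140/220]
  60 → stock rod 3  [load 210/220]
  40 → stock rod 5  [load 180/220]
  120 → stock rod 6 (new)  [load 120/220]
  50 → stock rod 4  [load 170/220]
6 stock rods opened.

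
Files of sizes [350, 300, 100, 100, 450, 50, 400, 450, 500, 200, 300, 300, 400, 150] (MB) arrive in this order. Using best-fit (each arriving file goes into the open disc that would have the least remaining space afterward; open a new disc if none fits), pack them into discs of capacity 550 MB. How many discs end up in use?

9

  350 → disc 1 (new)  [load 350/550]
  300 → disc 2 (new)  [load 300/550]
  100 → disc 1  [load 450/550]
  100 → disc 1  [load 550/550]
  450 → disc 3 (new)  [load 450/550]
  50 → disc 3  [load 500/550]
  400 → disc 4 (new)  [load 400/550]
  450 → disc 5 (new)  [load 450/550]
  500 → disc 6 (new)  [load 500/550]
  200 → disc 2  [load 500/550]
  300 → disc 7 (new)  [load 300/550]
  300 → disc 8 (new)  [load 300/550]
  400 → disc 9 (new)  [load 400/550]
  150 → disc 4  [load 550/550]
9 discs opened.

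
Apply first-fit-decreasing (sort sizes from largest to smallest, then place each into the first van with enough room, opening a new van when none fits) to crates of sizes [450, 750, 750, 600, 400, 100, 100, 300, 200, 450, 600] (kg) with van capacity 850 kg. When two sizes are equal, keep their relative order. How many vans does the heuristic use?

Sorted descending: 750, 750, 600, 600, 450, 450, 400, 300, 200, 100, 100.
  750 → van 1 (new)  [load 750/850]
  750 → van 2 (new)  [load 750/850]
  600 → van 3 (new)  [load 600/850]
  600 → van 4 (new)  [load 600/850]
  450 → van 5 (new)  [load 450/850]
  450 → van 6 (new)  [load 450/850]
  400 → van 5  [load 850/850]
  300 → van 6  [load 750/850]
  200 → van 3  [load 800/850]
  100 → van 1  [load 850/850]
  100 → van 2  [load 850/850]
6 vans opened.

6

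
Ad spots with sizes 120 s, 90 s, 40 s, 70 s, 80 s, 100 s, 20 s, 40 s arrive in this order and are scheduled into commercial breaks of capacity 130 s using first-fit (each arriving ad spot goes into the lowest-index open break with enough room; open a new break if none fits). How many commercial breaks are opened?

  120 → break 1 (new)  [load 120/130]
  90 → break 2 (new)  [load 90/130]
  40 → break 2  [load 130/130]
  70 → break 3 (new)  [load 70/130]
  80 → break 4 (new)  [load 80/130]
  100 → break 5 (new)  [load 100/130]
  20 → break 3  [load 90/130]
  40 → break 3  [load 130/130]
5 commercial breaks opened.

5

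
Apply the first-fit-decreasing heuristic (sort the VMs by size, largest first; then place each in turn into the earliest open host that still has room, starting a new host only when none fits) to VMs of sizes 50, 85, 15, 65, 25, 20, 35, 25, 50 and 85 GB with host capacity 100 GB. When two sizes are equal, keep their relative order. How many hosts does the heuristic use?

5

Sorted descending: 85, 85, 65, 50, 50, 35, 25, 25, 20, 15.
  85 → host 1 (new)  [load 85/100]
  85 → host 2 (new)  [load 85/100]
  65 → host 3 (new)  [load 65/100]
  50 → host 4 (new)  [load 50/100]
  50 → host 4  [load 100/100]
  35 → host 3  [load 100/100]
  25 → host 5 (new)  [load 25/100]
  25 → host 5  [load 50/100]
  20 → host 5  [load 70/100]
  15 → host 1  [load 100/100]
5 hosts opened.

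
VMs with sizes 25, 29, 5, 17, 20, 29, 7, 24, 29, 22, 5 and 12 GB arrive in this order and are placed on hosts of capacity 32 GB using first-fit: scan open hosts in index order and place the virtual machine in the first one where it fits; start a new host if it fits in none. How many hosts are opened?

8

  25 → host 1 (new)  [load 25/32]
  29 → host 2 (new)  [load 29/32]
  5 → host 1  [load 30/32]
  17 → host 3 (new)  [load 17/32]
  20 → host 4 (new)  [load 20/32]
  29 → host 5 (new)  [load 29/32]
  7 → host 3  [load 24/32]
  24 → host 6 (new)  [load 24/32]
  29 → host 7 (new)  [load 29/32]
  22 → host 8 (new)  [load 22/32]
  5 → host 3  [load 29/32]
  12 → host 4  [load 32/32]
8 hosts opened.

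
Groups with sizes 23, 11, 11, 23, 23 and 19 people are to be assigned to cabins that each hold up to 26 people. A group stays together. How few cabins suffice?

Total = 23 + 23 + 23 + 19 + 11 + 11 = 110 people.
Lower bound: ⌈110/26⌉ = 5 cabins.
A packing using 5 cabins:
  cabin 1: 23 = 23
  cabin 2: 23 = 23
  cabin 3: 23 = 23
  cabin 4: 19 = 19
  cabin 5: 11 + 11 = 22
This matches the lower bound, so 5 is optimal.

5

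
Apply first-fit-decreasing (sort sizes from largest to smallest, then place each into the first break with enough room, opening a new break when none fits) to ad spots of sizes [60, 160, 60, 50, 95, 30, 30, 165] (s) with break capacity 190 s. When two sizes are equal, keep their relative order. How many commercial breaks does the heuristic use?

4

Sorted descending: 165, 160, 95, 60, 60, 50, 30, 30.
  165 → break 1 (new)  [load 165/190]
  160 → break 2 (new)  [load 160/190]
  95 → break 3 (new)  [load 95/190]
  60 → break 3  [load 155/190]
  60 → break 4 (new)  [load 60/190]
  50 → break 4  [load 110/190]
  30 → break 2  [load 190/190]
  30 → break 3  [load 185/190]
4 commercial breaks opened.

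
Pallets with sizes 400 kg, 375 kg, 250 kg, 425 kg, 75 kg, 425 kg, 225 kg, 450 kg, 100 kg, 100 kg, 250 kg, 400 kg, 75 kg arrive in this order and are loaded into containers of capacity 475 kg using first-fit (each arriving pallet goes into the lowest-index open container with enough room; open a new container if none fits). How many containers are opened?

  400 → container 1 (new)  [load 400/475]
  375 → container 2 (new)  [load 375/475]
  250 → container 3 (new)  [load 250/475]
  425 → container 4 (new)  [load 425/475]
  75 → container 1  [load 475/475]
  425 → container 5 (new)  [load 425/475]
  225 → container 3  [load 475/475]
  450 → container 6 (new)  [load 450/475]
  100 → container 2  [load 475/475]
  100 → container 7 (new)  [load 100/475]
  250 → container 7  [load 350/475]
  400 → container 8 (new)  [load 400/475]
  75 → container 7  [load 425/475]
8 containers opened.

8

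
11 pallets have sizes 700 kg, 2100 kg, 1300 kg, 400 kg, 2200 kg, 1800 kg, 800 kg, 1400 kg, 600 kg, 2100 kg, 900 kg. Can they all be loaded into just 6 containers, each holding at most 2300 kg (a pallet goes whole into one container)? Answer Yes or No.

No

Total = 14300 kg; ⌈14300/2300⌉ = 7.
At least 7 containers are required, but only 6 are allowed.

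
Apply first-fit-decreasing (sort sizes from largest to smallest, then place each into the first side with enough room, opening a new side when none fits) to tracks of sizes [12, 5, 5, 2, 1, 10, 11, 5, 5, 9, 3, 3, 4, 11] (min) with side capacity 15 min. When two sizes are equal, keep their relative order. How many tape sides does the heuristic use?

Sorted descending: 12, 11, 11, 10, 9, 5, 5, 5, 5, 4, 3, 3, 2, 1.
  12 → side 1 (new)  [load 12/15]
  11 → side 2 (new)  [load 11/15]
  11 → side 3 (new)  [load 11/15]
  10 → side 4 (new)  [load 10/15]
  9 → side 5 (new)  [load 9/15]
  5 → side 4  [load 15/15]
  5 → side 5  [load 14/15]
  5 → side 6 (new)  [load 5/15]
  5 → side 6  [load 10/15]
  4 → side 2  [load 15/15]
  3 → side 1  [load 15/15]
  3 → side 3  [load 14/15]
  2 → side 6  [load 12/15]
  1 → side 3  [load 15/15]
6 tape sides opened.

6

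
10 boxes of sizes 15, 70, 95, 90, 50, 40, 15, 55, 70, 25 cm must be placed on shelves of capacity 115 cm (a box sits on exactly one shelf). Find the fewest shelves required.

Total = 95 + 90 + 70 + 70 + 55 + 50 + 40 + 25 + 15 + 15 = 525 cm.
Lower bound: ⌈525/115⌉ = 5 shelves.
A packing using 5 shelves:
  shelf 1: 95 + 15 = 110
  shelf 2: 90 + 25 = 115
  shelf 3: 70 + 40 = 110
  shelf 4: 70 + 15 = 85
  shelf 5: 55 + 50 = 105
This matches the lower bound, so 5 is optimal.

5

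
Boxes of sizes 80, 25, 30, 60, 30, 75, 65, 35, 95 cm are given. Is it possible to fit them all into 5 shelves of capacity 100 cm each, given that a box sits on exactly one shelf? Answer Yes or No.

No

Total = 495 cm; ⌈495/100⌉ = 5.
The bound of 5 does not rule out 5, but exhaustive search shows no assignment into 5 shelves of capacity 100 cm exists — the minimum is 6.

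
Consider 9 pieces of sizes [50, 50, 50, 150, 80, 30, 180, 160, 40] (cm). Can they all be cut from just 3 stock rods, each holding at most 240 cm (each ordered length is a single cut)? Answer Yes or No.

No

Total = 790 cm; ⌈790/240⌉ = 4.
At least 4 stock rods are required, but only 3 are allowed.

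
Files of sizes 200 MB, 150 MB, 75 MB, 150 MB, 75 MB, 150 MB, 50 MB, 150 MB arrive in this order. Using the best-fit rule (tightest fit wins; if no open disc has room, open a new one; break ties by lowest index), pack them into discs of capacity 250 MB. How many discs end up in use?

  200 → disc 1 (new)  [load 200/250]
  150 → disc 2 (new)  [load 150/250]
  75 → disc 2  [load 225/250]
  150 → disc 3 (new)  [load 150/250]
  75 → disc 3  [load 225/250]
  150 → disc 4 (new)  [load 150/250]
  50 → disc 1  [load 250/250]
  150 → disc 5 (new)  [load 150/250]
5 discs opened.

5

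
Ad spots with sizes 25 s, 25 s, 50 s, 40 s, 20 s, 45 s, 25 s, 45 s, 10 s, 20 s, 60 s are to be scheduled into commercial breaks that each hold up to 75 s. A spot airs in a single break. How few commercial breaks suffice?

6

Total = 60 + 50 + 45 + 45 + 40 + 25 + 25 + 25 + 20 + 20 + 10 = 365 s.
Lower bound: ⌈365/75⌉ = 5 commercial breaks.
A packing using 6 commercial breaks:
  break 1: 60 + 10 = 70
  break 2: 50 + 25 = 75
  break 3: 45 + 25 = 70
  break 4: 45 + 25 = 70
  break 5: 40 + 20 = 60
  break 6: 20 = 20
No arrangement into 5 commercial breaks stays within capacity, so 6 is optimal.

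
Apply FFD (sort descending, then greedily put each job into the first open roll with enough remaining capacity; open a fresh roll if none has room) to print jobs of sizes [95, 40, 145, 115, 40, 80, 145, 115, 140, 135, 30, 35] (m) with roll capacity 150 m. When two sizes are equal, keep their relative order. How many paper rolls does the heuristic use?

Sorted descending: 145, 145, 140, 135, 115, 115, 95, 80, 40, 40, 35, 30.
  145 → roll 1 (new)  [load 145/150]
  145 → roll 2 (new)  [load 145/150]
  140 → roll 3 (new)  [load 140/150]
  135 → roll 4 (new)  [load 135/150]
  115 → roll 5 (new)  [load 115/150]
  115 → roll 6 (new)  [load 115/150]
  95 → roll 7 (new)  [load 95/150]
  80 → roll 8 (new)  [load 80/150]
  40 → roll 7  [load 135/150]
  40 → roll 8  [load 120/150]
  35 → roll 5  [load 150/150]
  30 → roll 6  [load 145/150]
8 paper rolls opened.

8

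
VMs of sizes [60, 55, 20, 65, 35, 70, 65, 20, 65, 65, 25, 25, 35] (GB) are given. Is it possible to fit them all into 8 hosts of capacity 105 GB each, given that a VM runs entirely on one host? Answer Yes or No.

Yes

A valid assignment using 7 hosts:
  host 1: 70 + 35 = 105
  host 2: 65 + 35 = 100
  host 3: 65 + 25 = 90
  host 4: 65 + 25 = 90
  host 5: 65 + 20 + 20 = 105
  host 6: 60 = 60
  host 7: 55 = 55
That uses only 7 ≤ 8, so 8 hosts are enough.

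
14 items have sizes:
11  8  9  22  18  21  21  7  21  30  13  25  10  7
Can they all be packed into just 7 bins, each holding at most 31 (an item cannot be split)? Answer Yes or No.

No

Total = 223; ⌈223/31⌉ = 8.
At least 8 bins are required, but only 7 are allowed.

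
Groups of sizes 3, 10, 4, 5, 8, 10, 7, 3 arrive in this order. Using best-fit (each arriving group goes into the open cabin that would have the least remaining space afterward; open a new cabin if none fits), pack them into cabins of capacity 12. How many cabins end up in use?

5

  3 → cabin 1 (new)  [load 3/12]
  10 → cabin 2 (new)  [load 10/12]
  4 → cabin 1  [load 7/12]
  5 → cabin 1  [load 12/12]
  8 → cabin 3 (new)  [load 8/12]
  10 → cabin 4 (new)  [load 10/12]
  7 → cabin 5 (new)  [load 7/12]
  3 → cabin 3  [load 11/12]
5 cabins opened.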